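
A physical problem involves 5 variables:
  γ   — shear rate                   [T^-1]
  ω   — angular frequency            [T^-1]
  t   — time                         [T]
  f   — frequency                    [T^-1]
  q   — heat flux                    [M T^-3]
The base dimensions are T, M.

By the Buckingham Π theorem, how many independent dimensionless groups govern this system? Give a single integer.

3

Dimensional matrix (T×M by γ×ω×t×f×q):
  T: [-1 -1  1 -1 -3]
  M: [ 0  0  0  0  1]
Echelon form has 2 nonzero rows (pivots: γ,q)
Π count = n − r = 5 − 2 = 3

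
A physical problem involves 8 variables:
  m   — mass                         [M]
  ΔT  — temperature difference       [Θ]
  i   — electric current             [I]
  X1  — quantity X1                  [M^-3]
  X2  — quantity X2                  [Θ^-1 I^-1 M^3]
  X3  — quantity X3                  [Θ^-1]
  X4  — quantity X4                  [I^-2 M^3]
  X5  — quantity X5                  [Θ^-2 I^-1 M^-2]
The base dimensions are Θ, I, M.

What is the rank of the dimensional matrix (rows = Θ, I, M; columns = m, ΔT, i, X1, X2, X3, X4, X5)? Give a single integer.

3

Write exponents as rows Θ,I,M / cols m,ΔT,i,X1,X2,X3,X4,X5:
  Θ: [ 0  1  0  0 -1 -1  0 -2]
  I: [ 0  0  1  0 -1  0 -2 -1]
  M: [ 1  0  0 -3  3  0  3 -2]
RREF → pivots at {m,ΔT,i} ⇒ r = 3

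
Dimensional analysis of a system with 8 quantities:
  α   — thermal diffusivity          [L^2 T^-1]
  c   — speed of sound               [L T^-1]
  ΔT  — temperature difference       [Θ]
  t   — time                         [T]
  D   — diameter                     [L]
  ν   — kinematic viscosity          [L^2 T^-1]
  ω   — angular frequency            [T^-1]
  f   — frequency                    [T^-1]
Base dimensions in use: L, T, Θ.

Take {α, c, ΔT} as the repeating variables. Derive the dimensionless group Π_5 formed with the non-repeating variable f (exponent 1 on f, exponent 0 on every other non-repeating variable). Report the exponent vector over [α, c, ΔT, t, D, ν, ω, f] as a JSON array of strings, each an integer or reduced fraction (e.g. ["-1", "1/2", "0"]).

Write exponents as rows L,T,Θ / cols α,c,ΔT,t,D,ν,ω,f:
  L: [ 2  1  0  0  1  2  0  0]
  T: [-1 -1  0  1  0 -1 -1 -1]
  Θ: [ 0  0  1  0  0  0  0  0]
Echelon form has 3 nonzero rows (pivots: α,c,ΔT)
Pivot set = {α,c,ΔT}, free = {t,D,ν,ω,f}
RREF:
  r0: [   1    0    0    1    1    1   -1   -1]
  r1: [   0    1    0   -2   -1    0    2    2]
  r2: [   0    0    1    0    0    0    0    0]
Fix exponent of f at 1, t at 0, D at 0, ν at 0, ω at 0; solve each RREF row for its pivot's exponent:
  r0: exp(α) + (-1)·1 = 0 ⇒ exp(α) = 1
  r1: exp(c) + (2)·1 = 0 ⇒ exp(c) = -2
  r2: exp(ΔT) + (0)·1 = 0 ⇒ exp(ΔT) = 0
Π_5 = α · c^-2 · f

["1", "-2", "0", "0", "0", "0", "0", "1"]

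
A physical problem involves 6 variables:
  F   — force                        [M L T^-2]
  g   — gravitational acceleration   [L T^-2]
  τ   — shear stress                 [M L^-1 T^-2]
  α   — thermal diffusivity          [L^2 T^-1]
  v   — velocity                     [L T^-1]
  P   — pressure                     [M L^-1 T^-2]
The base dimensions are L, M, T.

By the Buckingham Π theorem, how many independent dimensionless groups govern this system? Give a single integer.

Dimensional matrix (L×M×T by F×g×τ×α×v×P):
  L: [ 1  1 -1  2  1 -1]
  M: [ 1  0  1  0  0  1]
  T: [-2 -2 -2 -1 -1 -2]
Echelon form has 3 nonzero rows (pivots: F,g,τ)
6 vars − rank 3 = 3 Π groups

3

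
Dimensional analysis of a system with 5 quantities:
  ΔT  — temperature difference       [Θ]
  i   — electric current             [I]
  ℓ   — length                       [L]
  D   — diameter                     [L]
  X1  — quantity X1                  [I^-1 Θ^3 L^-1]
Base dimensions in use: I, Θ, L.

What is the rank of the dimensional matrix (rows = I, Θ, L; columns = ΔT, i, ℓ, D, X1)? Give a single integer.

Dimensional matrix (I×Θ×L by ΔT×i×ℓ×D×X1):
  I: [ 0  1  0  0 -1]
  Θ: [ 1  0  0  0  3]
  L: [ 0  0  1  1 -1]
RREF → pivots at {ΔT,i,ℓ} ⇒ r = 3

3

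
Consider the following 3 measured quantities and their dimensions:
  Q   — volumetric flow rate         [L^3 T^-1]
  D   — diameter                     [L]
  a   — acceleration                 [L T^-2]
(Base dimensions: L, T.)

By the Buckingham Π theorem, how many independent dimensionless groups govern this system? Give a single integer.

Exponent matrix [L,T] × [Q,D,a]:
  L: [ 3  1  1]
  T: [-1  0 -2]
Row reduction gives pivot columns Q,D; rank = 2
3 vars − rank 2 = 1 Π group

1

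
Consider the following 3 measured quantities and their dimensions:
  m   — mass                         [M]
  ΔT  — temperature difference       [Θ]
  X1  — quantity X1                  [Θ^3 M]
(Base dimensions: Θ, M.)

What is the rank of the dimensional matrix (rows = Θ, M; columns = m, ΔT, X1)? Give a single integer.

Write exponents as rows Θ,M / cols m,ΔT,X1:
  Θ: [ 0  1  3]
  M: [ 1  0  1]
Echelon form has 2 nonzero rows (pivots: m,ΔT)

2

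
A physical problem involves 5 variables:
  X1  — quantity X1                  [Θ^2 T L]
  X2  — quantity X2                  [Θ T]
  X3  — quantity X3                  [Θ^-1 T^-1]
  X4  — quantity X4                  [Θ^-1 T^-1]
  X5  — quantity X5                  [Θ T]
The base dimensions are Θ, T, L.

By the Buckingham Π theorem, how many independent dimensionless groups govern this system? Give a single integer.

Exponent matrix [Θ,T,L] × [X1,X2,X3,X4,X5]:
  Θ: [ 2  1 -1 -1  1]
  T: [ 1  1 -1 -1  1]
  L: [ 1  0  0  0  0]
Echelon form has 2 nonzero rows (pivots: X1,X2)
n=5, r=2 ⇒ 3 dimensionless groups

3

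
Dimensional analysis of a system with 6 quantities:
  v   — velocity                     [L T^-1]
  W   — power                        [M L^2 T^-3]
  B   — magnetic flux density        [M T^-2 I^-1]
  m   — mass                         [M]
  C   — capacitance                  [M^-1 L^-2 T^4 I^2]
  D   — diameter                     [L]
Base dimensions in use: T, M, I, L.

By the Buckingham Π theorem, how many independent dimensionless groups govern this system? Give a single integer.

2

Write exponents as rows T,M,I,L / cols v,W,B,m,C,D:
  T: [-1 -3 -2  0  4  0]
  M: [ 0  1  1  1 -1  0]
  I: [ 0  0 -1  0  2  0]
  L: [ 1  2  0  0 -2  1]
RREF → pivots at {v,W,B,m} ⇒ r = 4
Π count = n − r = 6 − 4 = 2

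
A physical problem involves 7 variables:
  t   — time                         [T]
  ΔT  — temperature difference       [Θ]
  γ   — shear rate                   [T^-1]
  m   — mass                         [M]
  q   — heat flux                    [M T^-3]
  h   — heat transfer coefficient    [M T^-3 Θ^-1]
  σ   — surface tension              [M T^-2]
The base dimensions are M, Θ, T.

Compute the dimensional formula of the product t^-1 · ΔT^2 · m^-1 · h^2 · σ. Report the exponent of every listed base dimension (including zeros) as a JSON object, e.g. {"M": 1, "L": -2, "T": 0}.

Write exponents as rows M,Θ,T / cols t,ΔT,γ,m,q,h,σ:
  M: [ 0  0  0  1  1  1  1]
  Θ: [ 0  1  0  0  0 -1  0]
  T: [ 1  0 -1  0 -3 -3 -2]
  [M]: (-1)·0+(2)·0+(-1)·1+(2)·1+(1)·1 = 2
  [Θ]: (-1)·0+(2)·1+(-1)·0+(2)·-1+(1)·0 = 0
  [T]: (-1)·1+(2)·0+(-1)·0+(2)·-3+(1)·-2 = -9
⇒ M^2 T^-9

{"M": 2, "Θ": 0, "T": -9}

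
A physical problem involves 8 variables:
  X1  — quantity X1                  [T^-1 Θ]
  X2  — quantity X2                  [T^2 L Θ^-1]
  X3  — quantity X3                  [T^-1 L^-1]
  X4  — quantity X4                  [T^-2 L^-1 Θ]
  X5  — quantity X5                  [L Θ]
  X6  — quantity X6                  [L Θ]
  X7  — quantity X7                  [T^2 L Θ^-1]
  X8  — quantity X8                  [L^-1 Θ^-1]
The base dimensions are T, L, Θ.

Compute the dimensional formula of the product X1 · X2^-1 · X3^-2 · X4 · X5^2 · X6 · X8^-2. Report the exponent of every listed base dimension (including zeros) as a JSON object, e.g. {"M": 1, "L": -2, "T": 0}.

{"T": -3, "L": 5, "Θ": 8}

Dimensional matrix (T×L×Θ by X1×X2×X3×X4×X5×X6×X7×X8):
  T: [-1  2 -1 -2  0  0  2  0]
  L: [ 0  1 -1 -1  1  1  1 -1]
  Θ: [ 1 -1  0  1  1  1 -1 -1]
  [T]: (1)·-1+(-1)·2+(-2)·-1+(1)·-2+(2)·0+(1)·0+(-2)·0 = -3
  [L]: (1)·0+(-1)·1+(-2)·-1+(1)·-1+(2)·1+(1)·1+(-2)·-1 = 5
  [Θ]: (1)·1+(-1)·-1+(-2)·0+(1)·1+(2)·1+(1)·1+(-2)·-1 = 8
⇒ T^-3 L^5 Θ^8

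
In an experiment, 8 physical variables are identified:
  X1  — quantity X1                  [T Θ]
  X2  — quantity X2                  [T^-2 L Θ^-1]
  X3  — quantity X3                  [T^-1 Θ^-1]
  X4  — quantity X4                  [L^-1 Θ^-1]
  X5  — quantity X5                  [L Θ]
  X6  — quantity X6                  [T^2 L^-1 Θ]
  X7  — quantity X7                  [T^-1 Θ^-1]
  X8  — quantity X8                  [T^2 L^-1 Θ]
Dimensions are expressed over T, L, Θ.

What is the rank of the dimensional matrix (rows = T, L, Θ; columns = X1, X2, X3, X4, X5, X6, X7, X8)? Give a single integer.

2

Dimensional matrix (T×L×Θ by X1×X2×X3×X4×X5×X6×X7×X8):
  T: [ 1 -2 -1  0  0  2 -1  2]
  L: [ 0  1  0 -1  1 -1  0 -1]
  Θ: [ 1 -1 -1 -1  1  1 -1  1]
Row reduction gives pivot columns X1,X2; rank = 2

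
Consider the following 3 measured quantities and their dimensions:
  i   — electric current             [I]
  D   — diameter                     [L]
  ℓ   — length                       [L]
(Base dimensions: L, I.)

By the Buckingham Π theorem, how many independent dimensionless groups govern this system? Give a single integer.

1

Dimensional matrix (L×I by i×D×ℓ):
  L: [ 0  1  1]
  I: [ 1  0  0]
RREF → pivots at {i,D} ⇒ r = 2
3 vars − rank 2 = 1 Π group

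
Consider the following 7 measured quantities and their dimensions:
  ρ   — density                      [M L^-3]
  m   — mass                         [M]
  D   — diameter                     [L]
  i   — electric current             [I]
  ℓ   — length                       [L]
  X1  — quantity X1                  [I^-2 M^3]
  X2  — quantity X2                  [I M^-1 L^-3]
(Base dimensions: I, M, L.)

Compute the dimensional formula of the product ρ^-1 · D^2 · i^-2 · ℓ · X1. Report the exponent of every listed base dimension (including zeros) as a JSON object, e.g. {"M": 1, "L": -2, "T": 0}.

Exponent matrix [I,M,L] × [ρ,m,D,i,ℓ,X1,X2]:
  I: [ 0  0  0  1  0 -2  1]
  M: [ 1  1  0  0  0  3 -1]
  L: [-3  0  1  0  1  0 -3]
  [I]: (-1)·0+(2)·0+(-2)·1+(1)·0+(1)·-2 = -4
  [M]: (-1)·1+(2)·0+(-2)·0+(1)·0+(1)·3 = 2
  [L]: (-1)·-3+(2)·1+(-2)·0+(1)·1+(1)·0 = 6
⇒ I^-4 M^2 L^6

{"I": -4, "M": 2, "L": 6}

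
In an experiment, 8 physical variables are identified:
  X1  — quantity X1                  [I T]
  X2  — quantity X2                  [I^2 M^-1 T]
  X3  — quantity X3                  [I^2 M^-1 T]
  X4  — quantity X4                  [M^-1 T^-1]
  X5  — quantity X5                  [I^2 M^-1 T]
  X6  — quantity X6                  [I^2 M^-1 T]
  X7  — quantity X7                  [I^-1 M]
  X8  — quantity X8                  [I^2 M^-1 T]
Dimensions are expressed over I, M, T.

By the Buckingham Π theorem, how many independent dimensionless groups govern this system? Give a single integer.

Exponent matrix [I,M,T] × [X1,X2,X3,X4,X5,X6,X7,X8]:
  I: [ 1  2  2  0  2  2 -1  2]
  M: [ 0 -1 -1 -1 -1 -1  1 -1]
  T: [ 1  1  1 -1  1  1  0  1]
RREF → pivots at {X1,X2} ⇒ r = 2
Π count = n − r = 8 − 2 = 6

6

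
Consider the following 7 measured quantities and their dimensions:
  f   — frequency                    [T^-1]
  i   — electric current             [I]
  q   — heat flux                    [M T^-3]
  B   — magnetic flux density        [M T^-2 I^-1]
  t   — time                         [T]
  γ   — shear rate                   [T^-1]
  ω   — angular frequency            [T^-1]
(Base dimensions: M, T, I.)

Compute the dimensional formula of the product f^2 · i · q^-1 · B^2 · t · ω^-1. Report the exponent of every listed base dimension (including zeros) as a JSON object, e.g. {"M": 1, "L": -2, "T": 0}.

{"M": 1, "T": -1, "I": -1}

Dimensional matrix (M×T×I by f×i×q×B×t×γ×ω):
  M: [ 0  0  1  1  0  0  0]
  T: [-1  0 -3 -2  1 -1 -1]
  I: [ 0  1  0 -1  0  0  0]
  [M]: (2)·0+(1)·0+(-1)·1+(2)·1+(1)·0+(-1)·0 = 1
  [T]: (2)·-1+(1)·0+(-1)·-3+(2)·-2+(1)·1+(-1)·-1 = -1
  [I]: (2)·0+(1)·1+(-1)·0+(2)·-1+(1)·0+(-1)·0 = -1
⇒ M T^-1 I^-1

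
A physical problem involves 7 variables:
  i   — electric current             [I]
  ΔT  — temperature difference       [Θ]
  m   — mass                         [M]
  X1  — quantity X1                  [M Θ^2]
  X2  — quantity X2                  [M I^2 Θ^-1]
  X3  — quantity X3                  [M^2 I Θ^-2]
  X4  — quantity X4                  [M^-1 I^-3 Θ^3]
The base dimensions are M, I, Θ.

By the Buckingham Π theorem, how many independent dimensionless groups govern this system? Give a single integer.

4

Exponent matrix [M,I,Θ] × [i,ΔT,m,X1,X2,X3,X4]:
  M: [ 0  0  1  1  1  2 -1]
  I: [ 1  0  0  0  2  1 -3]
  Θ: [ 0  1  0  2 -1 -2  3]
Row reduction gives pivot columns i,ΔT,m; rank = 3
Π count = n − r = 7 − 3 = 4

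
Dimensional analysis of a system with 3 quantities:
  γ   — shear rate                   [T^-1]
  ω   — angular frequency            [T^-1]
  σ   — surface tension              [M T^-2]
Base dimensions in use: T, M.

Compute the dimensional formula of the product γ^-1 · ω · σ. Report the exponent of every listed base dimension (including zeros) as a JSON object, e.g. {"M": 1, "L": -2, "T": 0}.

Write exponents as rows T,M / cols γ,ω,σ:
  T: [-1 -1 -2]
  M: [ 0  0  1]
  [T]: (-1)·-1+(1)·-1+(1)·-2 = -2
  [M]: (-1)·0+(1)·0+(1)·1 = 1
⇒ T^-2 M

{"T": -2, "M": 1}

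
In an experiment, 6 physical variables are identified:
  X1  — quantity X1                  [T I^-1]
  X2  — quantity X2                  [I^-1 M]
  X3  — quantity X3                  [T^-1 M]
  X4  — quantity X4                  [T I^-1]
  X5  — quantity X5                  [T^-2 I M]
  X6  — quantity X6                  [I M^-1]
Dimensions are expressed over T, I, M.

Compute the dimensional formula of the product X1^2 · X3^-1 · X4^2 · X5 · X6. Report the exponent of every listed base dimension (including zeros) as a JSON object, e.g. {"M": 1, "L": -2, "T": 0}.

Dimensional matrix (T×I×M by X1×X2×X3×X4×X5×X6):
  T: [ 1  0 -1  1 -2  0]
  I: [-1 -1  0 -1  1  1]
  M: [ 0  1  1  0  1 -1]
  [T]: (2)·1+(-1)·-1+(2)·1+(1)·-2+(1)·0 = 3
  [I]: (2)·-1+(-1)·0+(2)·-1+(1)·1+(1)·1 = -2
  [M]: (2)·0+(-1)·1+(2)·0+(1)·1+(1)·-1 = -1
⇒ T^3 I^-2 M^-1

{"T": 3, "I": -2, "M": -1}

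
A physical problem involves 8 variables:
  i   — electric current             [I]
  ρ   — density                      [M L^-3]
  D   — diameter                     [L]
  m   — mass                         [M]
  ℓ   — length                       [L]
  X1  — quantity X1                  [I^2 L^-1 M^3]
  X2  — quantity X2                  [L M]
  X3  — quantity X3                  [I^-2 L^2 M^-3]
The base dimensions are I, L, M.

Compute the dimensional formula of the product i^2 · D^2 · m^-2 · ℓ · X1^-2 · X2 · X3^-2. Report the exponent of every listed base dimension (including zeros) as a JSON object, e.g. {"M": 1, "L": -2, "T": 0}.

Write exponents as rows I,L,M / cols i,ρ,D,m,ℓ,X1,X2,X3:
  I: [ 1  0  0  0  0  2  0 -2]
  L: [ 0 -3  1  0  1 -1  1  2]
  M: [ 0  1  0  1  0  3  1 -3]
  [I]: (2)·1+(2)·0+(-2)·0+(1)·0+(-2)·2+(1)·0+(-2)·-2 = 2
  [L]: (2)·0+(2)·1+(-2)·0+(1)·1+(-2)·-1+(1)·1+(-2)·2 = 2
  [M]: (2)·0+(2)·0+(-2)·1+(1)·0+(-2)·3+(1)·1+(-2)·-3 = -1
⇒ I^2 L^2 M^-1

{"I": 2, "L": 2, "M": -1}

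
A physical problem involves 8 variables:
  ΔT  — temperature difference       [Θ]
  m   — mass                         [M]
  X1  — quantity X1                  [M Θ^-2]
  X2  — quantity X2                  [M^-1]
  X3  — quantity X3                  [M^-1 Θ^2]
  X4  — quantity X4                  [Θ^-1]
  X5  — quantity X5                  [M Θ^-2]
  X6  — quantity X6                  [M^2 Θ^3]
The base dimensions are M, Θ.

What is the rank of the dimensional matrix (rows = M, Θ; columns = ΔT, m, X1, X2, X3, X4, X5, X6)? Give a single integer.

2

Exponent matrix [M,Θ] × [ΔT,m,X1,X2,X3,X4,X5,X6]:
  M: [ 0  1  1 -1 -1  0  1  2]
  Θ: [ 1  0 -2  0  2 -1 -2  3]
Row reduction gives pivot columns ΔT,m; rank = 2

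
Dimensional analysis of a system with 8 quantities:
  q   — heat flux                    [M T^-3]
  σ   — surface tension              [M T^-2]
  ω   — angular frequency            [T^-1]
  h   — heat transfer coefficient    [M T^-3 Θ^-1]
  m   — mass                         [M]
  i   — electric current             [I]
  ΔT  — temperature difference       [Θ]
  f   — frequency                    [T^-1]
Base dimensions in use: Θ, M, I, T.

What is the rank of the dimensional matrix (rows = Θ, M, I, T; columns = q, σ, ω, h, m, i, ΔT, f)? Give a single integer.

4

Write exponents as rows Θ,M,I,T / cols q,σ,ω,h,m,i,ΔT,f:
  Θ: [ 0  0  0 -1  0  0  1  0]
  M: [ 1  1  0  1  1  0  0  0]
  I: [ 0  0  0  0  0  1  0  0]
  T: [-3 -2 -1 -3  0  0  0 -1]
Echelon form has 4 nonzero rows (pivots: q,σ,h,i)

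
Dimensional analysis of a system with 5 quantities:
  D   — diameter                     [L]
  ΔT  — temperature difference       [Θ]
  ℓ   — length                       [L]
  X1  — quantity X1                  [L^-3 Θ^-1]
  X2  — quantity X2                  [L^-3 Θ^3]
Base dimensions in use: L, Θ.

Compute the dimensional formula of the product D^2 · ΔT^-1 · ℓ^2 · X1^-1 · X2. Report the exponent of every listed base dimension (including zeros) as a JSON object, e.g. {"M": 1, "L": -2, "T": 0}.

{"L": 4, "Θ": 3}

Dimensional matrix (L×Θ by D×ΔT×ℓ×X1×X2):
  L: [ 1  0  1 -3 -3]
  Θ: [ 0  1  0 -1  3]
  [L]: (2)·1+(-1)·0+(2)·1+(-1)·-3+(1)·-3 = 4
  [Θ]: (2)·0+(-1)·1+(2)·0+(-1)·-1+(1)·3 = 3
⇒ L^4 Θ^3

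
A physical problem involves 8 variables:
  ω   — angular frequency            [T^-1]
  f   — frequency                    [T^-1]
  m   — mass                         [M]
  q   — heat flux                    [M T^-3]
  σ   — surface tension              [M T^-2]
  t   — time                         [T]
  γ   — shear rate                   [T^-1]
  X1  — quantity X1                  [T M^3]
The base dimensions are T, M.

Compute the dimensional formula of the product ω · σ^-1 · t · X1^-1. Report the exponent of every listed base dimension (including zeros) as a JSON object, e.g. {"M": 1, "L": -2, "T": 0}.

Write exponents as rows T,M / cols ω,f,m,q,σ,t,γ,X1:
  T: [-1 -1  0 -3 -2  1 -1  1]
  M: [ 0  0  1  1  1  0  0  3]
  [T]: (1)·-1+(-1)·-2+(1)·1+(-1)·1 = 1
  [M]: (1)·0+(-1)·1+(1)·0+(-1)·3 = -4
⇒ T M^-4

{"T": 1, "M": -4}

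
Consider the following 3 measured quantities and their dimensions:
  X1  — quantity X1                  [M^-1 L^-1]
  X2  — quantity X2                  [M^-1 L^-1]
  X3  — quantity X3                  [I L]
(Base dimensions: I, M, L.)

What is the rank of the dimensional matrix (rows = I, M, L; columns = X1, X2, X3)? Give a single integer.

Dimensional matrix (I×M×L by X1×X2×X3):
  I: [ 0  0  1]
  M: [-1 -1  0]
  L: [-1 -1  1]
Row reduction gives pivot columns X1,X3; rank = 2

2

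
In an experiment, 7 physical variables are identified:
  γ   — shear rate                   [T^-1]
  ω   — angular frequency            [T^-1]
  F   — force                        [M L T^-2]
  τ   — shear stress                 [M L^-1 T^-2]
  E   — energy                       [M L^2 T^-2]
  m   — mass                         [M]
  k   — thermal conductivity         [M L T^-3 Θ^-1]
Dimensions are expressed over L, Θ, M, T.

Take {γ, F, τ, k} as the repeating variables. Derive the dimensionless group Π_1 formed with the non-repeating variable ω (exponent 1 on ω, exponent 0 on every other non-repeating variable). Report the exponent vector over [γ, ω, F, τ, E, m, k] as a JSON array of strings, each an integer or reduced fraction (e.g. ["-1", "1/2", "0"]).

["-1", "1", "0", "0", "0", "0", "0"]

Dimensional matrix (L×Θ×M×T by γ×ω×F×τ×E×m×k):
  L: [ 0  0  1 -1  2  0  1]
  Θ: [ 0  0  0  0  0  0 -1]
  M: [ 0  0  1  1  1  1  1]
  T: [-1 -1 -2 -2 -2  0 -3]
RREF → pivots at {γ,F,τ,k} ⇒ r = 4
Pivot set = {γ,F,τ,k}, free = {ω,E,m}
RREF:
  r0: [   1    1    0    0    0   -2    0]
  r1: [   0    0    1    0  3/2  1/2    0]
  r2: [   0    0    0    1 -1/2  1/2    0]
  r3: [   0    0    0    0    0    0    1]
Fix exponent of ω at 1, E at 0, m at 0; solve each RREF row for its pivot's exponent:
  r0: exp(γ) + (1)·1 = 0 ⇒ exp(γ) = -1
  r1: exp(F) + (0)·1 = 0 ⇒ exp(F) = 0
  r2: exp(τ) + (0)·1 = 0 ⇒ exp(τ) = 0
  r3: exp(k) + (0)·1 = 0 ⇒ exp(k) = 0
Π_1 = γ^-1 · ω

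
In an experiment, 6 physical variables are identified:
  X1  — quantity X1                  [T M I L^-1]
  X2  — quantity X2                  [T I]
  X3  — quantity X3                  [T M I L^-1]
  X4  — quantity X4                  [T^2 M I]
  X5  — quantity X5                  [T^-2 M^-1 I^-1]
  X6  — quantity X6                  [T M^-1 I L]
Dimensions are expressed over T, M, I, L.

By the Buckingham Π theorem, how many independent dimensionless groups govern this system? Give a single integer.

3

Dimensional matrix (T×M×I×L by X1×X2×X3×X4×X5×X6):
  T: [ 1  1  1  2 -2  1]
  M: [ 1  0  1  1 -1 -1]
  I: [ 1  1  1  1 -1  1]
  L: [-1  0 -1  0  0  1]
Row reduction gives pivot columns X1,X2,X4; rank = 3
n=6, r=3 ⇒ 3 dimensionless groups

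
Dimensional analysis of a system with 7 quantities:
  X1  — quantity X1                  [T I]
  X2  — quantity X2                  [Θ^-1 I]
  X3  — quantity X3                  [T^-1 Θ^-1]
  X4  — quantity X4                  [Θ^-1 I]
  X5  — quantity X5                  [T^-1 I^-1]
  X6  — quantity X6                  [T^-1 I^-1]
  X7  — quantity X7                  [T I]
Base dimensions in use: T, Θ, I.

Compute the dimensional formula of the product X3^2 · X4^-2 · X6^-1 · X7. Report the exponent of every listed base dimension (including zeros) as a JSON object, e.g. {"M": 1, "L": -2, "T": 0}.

Write exponents as rows T,Θ,I / cols X1,X2,X3,X4,X5,X6,X7:
  T: [ 1  0 -1  0 -1 -1  1]
  Θ: [ 0 -1 -1 -1  0  0  0]
  I: [ 1  1  0  1 -1 -1  1]
  [T]: (2)·-1+(-2)·0+(-1)·-1+(1)·1 = 0
  [Θ]: (2)·-1+(-2)·-1+(-1)·0+(1)·0 = 0
  [I]: (2)·0+(-2)·1+(-1)·-1+(1)·1 = 0
⇒ 1 (dimensionless)

{"T": 0, "Θ": 0, "I": 0}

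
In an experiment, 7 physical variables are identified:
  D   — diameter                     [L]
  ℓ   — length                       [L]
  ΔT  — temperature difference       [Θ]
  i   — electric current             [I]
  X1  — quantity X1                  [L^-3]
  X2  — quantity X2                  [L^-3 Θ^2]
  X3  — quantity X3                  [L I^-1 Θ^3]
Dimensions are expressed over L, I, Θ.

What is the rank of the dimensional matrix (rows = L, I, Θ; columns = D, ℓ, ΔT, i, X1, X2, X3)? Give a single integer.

3

Dimensional matrix (L×I×Θ by D×ℓ×ΔT×i×X1×X2×X3):
  L: [ 1  1  0  0 -3 -3  1]
  I: [ 0  0  0  1  0  0 -1]
  Θ: [ 0  0  1  0  0  2  3]
RREF → pivots at {D,ΔT,i} ⇒ r = 3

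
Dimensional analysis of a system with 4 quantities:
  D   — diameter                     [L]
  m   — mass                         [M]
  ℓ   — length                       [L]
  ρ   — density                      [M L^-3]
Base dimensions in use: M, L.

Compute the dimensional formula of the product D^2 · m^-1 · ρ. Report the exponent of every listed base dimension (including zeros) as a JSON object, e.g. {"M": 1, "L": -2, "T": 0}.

Write exponents as rows M,L / cols D,m,ℓ,ρ:
  M: [ 0  1  0  1]
  L: [ 1  0  1 -3]
  [M]: (2)·0+(-1)·1+(1)·1 = 0
  [L]: (2)·1+(-1)·0+(1)·-3 = -1
⇒ L^-1

{"M": 0, "L": -1}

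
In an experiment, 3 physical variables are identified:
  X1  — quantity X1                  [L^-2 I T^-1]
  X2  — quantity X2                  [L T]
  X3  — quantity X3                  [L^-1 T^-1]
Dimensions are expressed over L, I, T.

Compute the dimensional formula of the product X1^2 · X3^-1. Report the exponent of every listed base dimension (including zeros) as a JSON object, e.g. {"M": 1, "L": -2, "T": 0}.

Write exponents as rows L,I,T / cols X1,X2,X3:
  L: [-2  1 -1]
  I: [ 1  0  0]
  T: [-1  1 -1]
  [L]: (2)·-2+(-1)·-1 = -3
  [I]: (2)·1+(-1)·0 = 2
  [T]: (2)·-1+(-1)·-1 = -1
⇒ L^-3 I^2 T^-1

{"L": -3, "I": 2, "T": -1}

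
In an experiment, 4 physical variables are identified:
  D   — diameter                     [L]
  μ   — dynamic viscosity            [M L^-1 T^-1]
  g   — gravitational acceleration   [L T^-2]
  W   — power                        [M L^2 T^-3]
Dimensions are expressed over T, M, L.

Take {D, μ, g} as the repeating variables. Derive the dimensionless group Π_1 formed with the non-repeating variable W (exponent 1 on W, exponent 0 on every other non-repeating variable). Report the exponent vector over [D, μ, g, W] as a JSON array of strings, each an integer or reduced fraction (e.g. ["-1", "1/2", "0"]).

Write exponents as rows T,M,L / cols D,μ,g,W:
  T: [ 0 -1 -2 -3]
  M: [ 0  1  0  1]
  L: [ 1 -1  1  2]
Echelon form has 3 nonzero rows (pivots: D,μ,g)
Repeat: D,μ,g; free: W
RREF:
  r0: [   1    0    0    2]
  r1: [   0    1    0    1]
  r2: [   0    0    1    1]
Fix exponent of W at 1; solve each RREF row for its pivot's exponent:
  r0: exp(D) + (2)·1 = 0 ⇒ exp(D) = -2
  r1: exp(μ) + (1)·1 = 0 ⇒ exp(μ) = -1
  r2: exp(g) + (1)·1 = 0 ⇒ exp(g) = -1
Π_1 = D^-2 · μ^-1 · g^-1 · W

["-2", "-1", "-1", "1"]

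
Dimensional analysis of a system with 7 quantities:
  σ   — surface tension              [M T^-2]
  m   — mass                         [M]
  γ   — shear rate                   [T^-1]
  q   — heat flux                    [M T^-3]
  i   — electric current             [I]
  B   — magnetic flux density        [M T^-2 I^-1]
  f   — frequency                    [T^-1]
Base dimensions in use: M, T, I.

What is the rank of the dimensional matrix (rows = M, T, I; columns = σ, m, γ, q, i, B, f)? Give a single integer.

3

Dimensional matrix (M×T×I by σ×m×γ×q×i×B×f):
  M: [ 1  1  0  1  0  1  0]
  T: [-2  0 -1 -3  0 -2 -1]
  I: [ 0  0  0  0  1 -1  0]
Echelon form has 3 nonzero rows (pivots: σ,m,i)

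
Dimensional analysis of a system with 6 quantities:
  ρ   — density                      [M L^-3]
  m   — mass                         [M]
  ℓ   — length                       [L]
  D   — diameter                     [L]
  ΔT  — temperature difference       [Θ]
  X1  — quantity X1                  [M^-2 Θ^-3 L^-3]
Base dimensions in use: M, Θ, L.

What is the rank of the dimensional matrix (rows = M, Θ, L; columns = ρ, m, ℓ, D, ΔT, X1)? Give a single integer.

Dimensional matrix (M×Θ×L by ρ×m×ℓ×D×ΔT×X1):
  M: [ 1  1  0  0  0 -2]
  Θ: [ 0  0  0  0  1 -3]
  L: [-3  0  1  1  0 -3]
Echelon form has 3 nonzero rows (pivots: ρ,m,ΔT)

3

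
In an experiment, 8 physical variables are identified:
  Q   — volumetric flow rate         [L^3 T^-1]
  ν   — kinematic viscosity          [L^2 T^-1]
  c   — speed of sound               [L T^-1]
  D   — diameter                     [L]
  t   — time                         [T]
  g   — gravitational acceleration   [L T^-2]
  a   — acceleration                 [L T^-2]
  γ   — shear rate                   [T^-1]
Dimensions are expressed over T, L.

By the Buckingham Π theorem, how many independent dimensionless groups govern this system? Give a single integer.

6

Exponent matrix [T,L] × [Q,ν,c,D,t,g,a,γ]:
  T: [-1 -1 -1  0  1 -2 -2 -1]
  L: [ 3  2  1  1  0  1  1  0]
Echelon form has 2 nonzero rows (pivots: Q,ν)
n=8, r=2 ⇒ 6 dimensionless groups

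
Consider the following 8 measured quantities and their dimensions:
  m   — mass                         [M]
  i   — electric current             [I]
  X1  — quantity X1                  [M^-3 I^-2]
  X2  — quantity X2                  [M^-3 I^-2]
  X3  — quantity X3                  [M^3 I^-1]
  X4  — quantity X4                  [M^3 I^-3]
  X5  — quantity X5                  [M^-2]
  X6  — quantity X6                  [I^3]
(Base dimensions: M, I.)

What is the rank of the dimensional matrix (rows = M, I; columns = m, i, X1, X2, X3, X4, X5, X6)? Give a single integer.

2

Write exponents as rows M,I / cols m,i,X1,X2,X3,X4,X5,X6:
  M: [ 1  0 -3 -3  3  3 -2  0]
  I: [ 0  1 -2 -2 -1 -3  0  3]
Echelon form has 2 nonzero rows (pivots: m,i)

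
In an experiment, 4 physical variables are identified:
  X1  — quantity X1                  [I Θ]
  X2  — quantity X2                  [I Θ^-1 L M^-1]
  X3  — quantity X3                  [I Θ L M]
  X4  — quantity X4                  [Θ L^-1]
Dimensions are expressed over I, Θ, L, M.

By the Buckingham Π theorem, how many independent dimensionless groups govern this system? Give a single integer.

1

Exponent matrix [I,Θ,L,M] × [X1,X2,X3,X4]:
  I: [ 1  1  1  0]
  Θ: [ 1 -1  1  1]
  L: [ 0  1  1 -1]
  M: [ 0 -1  1  0]
Echelon form has 3 nonzero rows (pivots: X1,X2,X3)
n=4, r=3 ⇒ 1 dimensionless group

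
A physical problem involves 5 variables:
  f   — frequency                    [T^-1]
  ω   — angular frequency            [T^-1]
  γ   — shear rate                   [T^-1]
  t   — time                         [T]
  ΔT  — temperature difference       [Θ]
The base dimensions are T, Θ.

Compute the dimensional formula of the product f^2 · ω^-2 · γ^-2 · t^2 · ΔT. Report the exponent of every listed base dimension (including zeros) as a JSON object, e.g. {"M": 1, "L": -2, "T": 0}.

{"T": 4, "Θ": 1}

Dimensional matrix (T×Θ by f×ω×γ×t×ΔT):
  T: [-1 -1 -1  1  0]
  Θ: [ 0  0  0  0  1]
  [T]: (2)·-1+(-2)·-1+(-2)·-1+(2)·1+(1)·0 = 4
  [Θ]: (2)·0+(-2)·0+(-2)·0+(2)·0+(1)·1 = 1
⇒ T^4 Θ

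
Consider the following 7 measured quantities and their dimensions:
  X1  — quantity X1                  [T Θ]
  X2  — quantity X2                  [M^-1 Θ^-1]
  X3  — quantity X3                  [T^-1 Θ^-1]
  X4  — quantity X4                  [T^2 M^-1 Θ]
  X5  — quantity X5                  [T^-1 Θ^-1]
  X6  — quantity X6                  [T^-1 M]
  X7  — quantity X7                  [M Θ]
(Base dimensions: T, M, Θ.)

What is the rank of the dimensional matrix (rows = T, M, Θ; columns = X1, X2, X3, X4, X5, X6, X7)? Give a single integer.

Dimensional matrix (T×M×Θ by X1×X2×X3×X4×X5×X6×X7):
  T: [ 1  0 -1  2 -1 -1  0]
  M: [ 0 -1  0 -1  0  1  1]
  Θ: [ 1 -1 -1  1 -1  0  1]
Row reduction gives pivot columns X1,X2; rank = 2

2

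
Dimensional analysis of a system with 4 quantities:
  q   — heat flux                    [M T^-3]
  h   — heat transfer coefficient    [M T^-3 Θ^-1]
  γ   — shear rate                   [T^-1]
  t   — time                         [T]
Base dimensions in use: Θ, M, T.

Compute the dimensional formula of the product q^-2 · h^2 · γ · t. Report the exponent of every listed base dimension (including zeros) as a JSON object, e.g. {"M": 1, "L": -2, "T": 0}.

{"Θ": -2, "M": 0, "T": 0}

Write exponents as rows Θ,M,T / cols q,h,γ,t:
  Θ: [ 0 -1  0  0]
  M: [ 1  1  0  0]
  T: [-3 -3 -1  1]
  [Θ]: (-2)·0+(2)·-1+(1)·0+(1)·0 = -2
  [M]: (-2)·1+(2)·1+(1)·0+(1)·0 = 0
  [T]: (-2)·-3+(2)·-3+(1)·-1+(1)·1 = 0
⇒ Θ^-2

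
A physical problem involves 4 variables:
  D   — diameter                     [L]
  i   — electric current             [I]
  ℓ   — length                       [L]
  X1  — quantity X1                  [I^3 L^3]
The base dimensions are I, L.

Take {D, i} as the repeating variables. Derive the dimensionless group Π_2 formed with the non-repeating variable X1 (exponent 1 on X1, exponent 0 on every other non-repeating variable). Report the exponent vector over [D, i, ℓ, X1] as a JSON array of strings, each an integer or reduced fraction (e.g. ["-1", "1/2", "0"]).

Exponent matrix [I,L] × [D,i,ℓ,X1]:
  I: [ 0  1  0  3]
  L: [ 1  0  1  3]
RREF → pivots at {D,i} ⇒ r = 2
Pivot set = {D,i}, free = {ℓ,X1}
RREF:
  r0: [   1    0    1    3]
  r1: [   0    1    0    3]
Fix exponent of X1 at 1, ℓ at 0; solve each RREF row for its pivot's exponent:
  r0: exp(D) + (3)·1 = 0 ⇒ exp(D) = -3
  r1: exp(i) + (3)·1 = 0 ⇒ exp(i) = -3
Π_2 = D^-3 · i^-3 · X1

["-3", "-3", "0", "1"]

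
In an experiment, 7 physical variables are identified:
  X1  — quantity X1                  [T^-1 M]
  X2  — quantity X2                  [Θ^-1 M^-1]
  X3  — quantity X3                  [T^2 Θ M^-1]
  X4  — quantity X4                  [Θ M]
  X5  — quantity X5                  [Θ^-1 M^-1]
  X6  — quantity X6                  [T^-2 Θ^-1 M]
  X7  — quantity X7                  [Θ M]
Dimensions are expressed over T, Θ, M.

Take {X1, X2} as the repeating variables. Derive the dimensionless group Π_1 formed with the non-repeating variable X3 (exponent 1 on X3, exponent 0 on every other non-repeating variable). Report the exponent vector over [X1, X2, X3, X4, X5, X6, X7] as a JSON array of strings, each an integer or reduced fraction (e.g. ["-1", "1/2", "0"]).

["2", "1", "1", "0", "0", "0", "0"]

Write exponents as rows T,Θ,M / cols X1,X2,X3,X4,X5,X6,X7:
  T: [-1  0  2  0  0 -2  0]
  Θ: [ 0 -1  1  1 -1 -1  1]
  M: [ 1 -1 -1  1 -1  1  1]
RREF → pivots at {X1,X2} ⇒ r = 2
Repeat: X1,X2; free: X3,X4,X5,X6,X7
RREF:
  r0: [   1    0   -2    0    0    2    0]
  r1: [   0    1   -1   -1    1    1   -1]
  r2: [   0    0    0    0    0    0    0]
Fix exponent of X3 at 1, X4 at 0, X5 at 0, X6 at 0, X7 at 0; solve each RREF row for its pivot's exponent:
  r0: exp(X1) + (-2)·1 = 0 ⇒ exp(X1) = 2
  r1: exp(X2) + (-1)·1 = 0 ⇒ exp(X2) = 1
Π_1 = X1^2 · X2 · X3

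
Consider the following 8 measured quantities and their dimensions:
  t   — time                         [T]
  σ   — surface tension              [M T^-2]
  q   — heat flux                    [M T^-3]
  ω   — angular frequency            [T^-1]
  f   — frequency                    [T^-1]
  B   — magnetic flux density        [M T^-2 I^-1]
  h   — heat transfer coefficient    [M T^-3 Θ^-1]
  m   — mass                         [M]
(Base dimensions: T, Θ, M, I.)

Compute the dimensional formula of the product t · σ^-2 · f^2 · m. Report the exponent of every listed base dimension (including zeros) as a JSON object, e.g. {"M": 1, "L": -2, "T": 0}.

{"T": 3, "Θ": 0, "M": -1, "I": 0}

Exponent matrix [T,Θ,M,I] × [t,σ,q,ω,f,B,h,m]:
  T: [ 1 -2 -3 -1 -1 -2 -3  0]
  Θ: [ 0  0  0  0  0  0 -1  0]
  M: [ 0  1  1  0  0  1  1  1]
  I: [ 0  0  0  0  0 -1  0  0]
  [T]: (1)·1+(-2)·-2+(2)·-1+(1)·0 = 3
  [Θ]: (1)·0+(-2)·0+(2)·0+(1)·0 = 0
  [M]: (1)·0+(-2)·1+(2)·0+(1)·1 = -1
  [I]: (1)·0+(-2)·0+(2)·0+(1)·0 = 0
⇒ T^3 M^-1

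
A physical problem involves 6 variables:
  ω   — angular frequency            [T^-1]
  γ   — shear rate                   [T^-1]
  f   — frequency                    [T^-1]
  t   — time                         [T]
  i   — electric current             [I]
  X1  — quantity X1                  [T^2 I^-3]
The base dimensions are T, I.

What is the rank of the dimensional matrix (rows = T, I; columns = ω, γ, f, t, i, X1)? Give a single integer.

2

Dimensional matrix (T×I by ω×γ×f×t×i×X1):
  T: [-1 -1 -1  1  0  2]
  I: [ 0  0  0  0  1 -3]
Row reduction gives pivot columns ω,i; rank = 2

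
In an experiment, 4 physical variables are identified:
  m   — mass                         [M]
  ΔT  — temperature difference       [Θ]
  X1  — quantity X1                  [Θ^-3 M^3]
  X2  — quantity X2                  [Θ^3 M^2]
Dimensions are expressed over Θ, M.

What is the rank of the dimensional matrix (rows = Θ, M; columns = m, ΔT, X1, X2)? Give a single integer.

2

Dimensional matrix (Θ×M by m×ΔT×X1×X2):
  Θ: [ 0  1 -3  3]
  M: [ 1  0  3  2]
Echelon form has 2 nonzero rows (pivots: m,ΔT)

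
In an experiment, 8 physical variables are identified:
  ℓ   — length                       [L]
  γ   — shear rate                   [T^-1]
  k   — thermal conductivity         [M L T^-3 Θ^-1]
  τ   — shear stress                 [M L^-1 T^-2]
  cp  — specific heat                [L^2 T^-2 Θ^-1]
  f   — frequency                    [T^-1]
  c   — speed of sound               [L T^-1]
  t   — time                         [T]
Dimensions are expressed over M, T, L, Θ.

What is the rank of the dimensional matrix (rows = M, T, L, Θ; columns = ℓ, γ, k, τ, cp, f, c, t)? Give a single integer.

4

Exponent matrix [M,T,L,Θ] × [ℓ,γ,k,τ,cp,f,c,t]:
  M: [ 0  0  1  1  0  0  0  0]
  T: [ 0 -1 -3 -2 -2 -1 -1  1]
  L: [ 1  0  1 -1  2  0  1  0]
  Θ: [ 0  0 -1  0 -1  0  0  0]
Row reduction gives pivot columns ℓ,γ,k,τ; rank = 4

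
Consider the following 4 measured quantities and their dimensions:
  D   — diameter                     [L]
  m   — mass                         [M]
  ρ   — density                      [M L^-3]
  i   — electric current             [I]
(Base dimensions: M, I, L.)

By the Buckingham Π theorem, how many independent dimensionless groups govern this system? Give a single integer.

1

Write exponents as rows M,I,L / cols D,m,ρ,i:
  M: [ 0  1  1  0]
  I: [ 0  0  0  1]
  L: [ 1  0 -3  0]
Echelon form has 3 nonzero rows (pivots: D,m,i)
n=4, r=3 ⇒ 1 dimensionless group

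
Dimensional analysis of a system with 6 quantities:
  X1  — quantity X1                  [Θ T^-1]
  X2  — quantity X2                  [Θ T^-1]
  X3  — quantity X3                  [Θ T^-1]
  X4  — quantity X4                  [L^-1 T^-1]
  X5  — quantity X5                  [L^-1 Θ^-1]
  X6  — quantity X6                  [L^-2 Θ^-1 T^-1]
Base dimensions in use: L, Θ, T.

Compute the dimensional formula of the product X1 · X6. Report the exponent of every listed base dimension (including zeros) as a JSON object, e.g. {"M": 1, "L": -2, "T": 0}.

{"L": -2, "Θ": 0, "T": -2}

Write exponents as rows L,Θ,T / cols X1,X2,X3,X4,X5,X6:
  L: [ 0  0  0 -1 -1 -2]
  Θ: [ 1  1  1  0 -1 -1]
  T: [-1 -1 -1 -1  0 -1]
  [L]: (1)·0+(1)·-2 = -2
  [Θ]: (1)·1+(1)·-1 = 0
  [T]: (1)·-1+(1)·-1 = -2
⇒ L^-2 T^-2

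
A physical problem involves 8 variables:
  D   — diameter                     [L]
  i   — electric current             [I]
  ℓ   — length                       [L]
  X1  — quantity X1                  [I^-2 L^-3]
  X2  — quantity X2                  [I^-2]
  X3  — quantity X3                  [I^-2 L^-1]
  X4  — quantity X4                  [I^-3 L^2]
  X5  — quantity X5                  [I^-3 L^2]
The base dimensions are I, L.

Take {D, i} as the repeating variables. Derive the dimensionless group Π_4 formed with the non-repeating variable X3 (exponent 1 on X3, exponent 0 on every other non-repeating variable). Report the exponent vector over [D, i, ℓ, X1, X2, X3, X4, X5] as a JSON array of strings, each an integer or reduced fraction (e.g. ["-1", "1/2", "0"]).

Write exponents as rows I,L / cols D,i,ℓ,X1,X2,X3,X4,X5:
  I: [ 0  1  0 -2 -2 -2 -3 -3]
  L: [ 1  0  1 -3  0 -1  2  2]
Echelon form has 2 nonzero rows (pivots: D,i)
Repeat: D,i; free: ℓ,X1,X2,X3,X4,X5
RREF:
  r0: [   1    0    1   -3    0   -1    2    2]
  r1: [   0    1    0   -2   -2   -2   -3   -3]
Fix exponent of X3 at 1, ℓ at 0, X1 at 0, X2 at 0, X4 at 0, X5 at 0; solve each RREF row for its pivot's exponent:
  r0: exp(D) + (-1)·1 = 0 ⇒ exp(D) = 1
  r1: exp(i) + (-2)·1 = 0 ⇒ exp(i) = 2
Π_4 = D · i^2 · X3

["1", "2", "0", "0", "0", "1", "0", "0"]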